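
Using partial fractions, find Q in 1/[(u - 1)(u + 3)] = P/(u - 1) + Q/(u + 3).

Cover-up at u = -3: Q = 1/(-3 - 1) = -1/4


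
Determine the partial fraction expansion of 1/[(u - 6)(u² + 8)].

Cover-up at u = 6: α = 1/(6² + 8) = 1/44. Then β = -α = -1/44, γ = -α·(0 + 6) = -3/22
Result: (1/44)/(u - 6) - ((1/44)u + 3/22)/(u² + 8)


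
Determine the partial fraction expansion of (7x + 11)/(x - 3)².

(7x + 11) = P(x - 3) + Q. At x = 3: Q = 7·3 + 11 = 32. Coeff of x: P = 7
Result: 7/(x - 3) + 32/(x - 3)²


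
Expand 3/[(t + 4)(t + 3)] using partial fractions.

3/(t + 4)(t + 3) = α/(t + 4) + β/(t + 3). α = 3/(-4 + 3) = -3, β = 3/(-3 + 4) = 3
Result: -3/(t + 4) + 3/(t + 3)


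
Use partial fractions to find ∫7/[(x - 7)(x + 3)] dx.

Decompose: 7/[(x - 7)(x + 3)] = (7/10)/(x - 7) - (7/10)/(x + 3). Integrate each term: (7/10) ln|(x - 7)| - (7/10) ln|(x + 3)| + C


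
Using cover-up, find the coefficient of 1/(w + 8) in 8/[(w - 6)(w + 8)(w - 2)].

Cover (w + 8), set w=-8: 8/[(-8 - 6)(-8 - 2)] = 2/35


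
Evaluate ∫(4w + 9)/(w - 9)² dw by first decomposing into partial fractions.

Decompose: P = 4, Q = 4·9 + 9 = 45, so (4w + 9)/(w - 9)² = 4/(w - 9) + 45/(w - 9)². Integrate: ∫ P/(w - 9) dw = 4 ln|(w - 9)|; ∫ Q/(w - 9)² dw = -45/(w - 9). Sum: 4 ln|(w - 9)| - 45/(w - 9) + C


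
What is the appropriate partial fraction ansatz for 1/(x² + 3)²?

Repeated quadratic factor: (αx + β)/(x² + 3) + (γx + δ)/(x² + 3)²


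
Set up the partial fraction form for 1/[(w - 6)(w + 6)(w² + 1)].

Two linear + quadratic: A/(w - 6) + B/(w + 6) + (Cw + D)/(w² + 1)


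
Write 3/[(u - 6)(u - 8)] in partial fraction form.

3/(u - 6)(u - 8) = α/(u - 6) + β/(u - 8). α = 3/(6 - 8) = -3/2, β = 3/(8 - 6) = 3/2
Result: (-3/2)/(u - 6) + (3/2)/(u - 8)


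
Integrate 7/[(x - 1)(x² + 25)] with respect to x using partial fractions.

Cover-up at x=1: α = 7/(1²+25) = 7/26. Coeff matching: β = -7/26, γ = -7/26. Decomposition: (7/26)/(x - 1) - ((7/26)x + 7/26)/(x² + 25). Integrate: linear → ln, quadratic → (1/2)ln + arctan: (7/26) ln|(x - 1)| - (7/52) ln(x² + 25) - (7/130) arctan(x/5) + C


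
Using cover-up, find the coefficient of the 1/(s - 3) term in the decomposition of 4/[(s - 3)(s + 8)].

Cover (s - 3), set s=3: 4/((s + 8) at s=3) = 4/(11) = 4/11


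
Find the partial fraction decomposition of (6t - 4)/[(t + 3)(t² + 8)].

At t=-3: α = (6·(-3) - 4)/((-3)² + 8) = -22/17. β = -α = 22/17, γ = 6 - (-3)·α = 36/17
Result: (-22/17)/(t + 3) + ((22/17)t + 36/17)/(t² + 8)


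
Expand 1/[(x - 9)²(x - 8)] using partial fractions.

Cover-up at x=8: R = 1/(8 - 9)² = 1. Cover-up at x=9: Q = 1/(9 - 8) = 1. Comparing x² coeff: P = -R = -1
Result: -1/(x - 9) + 1/(x - 9)² + 1/(x - 8)


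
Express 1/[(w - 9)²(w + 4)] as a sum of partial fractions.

Cover-up at w=-4: C = 1/(-4 - 9)² = 1/169. Cover-up at w=9: B = 1/(9 + 4) = 1/13. Comparing w² coeff: A = -C = -1/169
Result: (-1/169)/(w - 9) + (1/13)/(w - 9)² + (1/169)/(w + 4)


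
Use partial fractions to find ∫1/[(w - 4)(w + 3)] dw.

Decompose: 1/[(w - 4)(w + 3)] = (1/7)/(w - 4) - (1/7)/(w + 3). Integrate each term: (1/7) ln|(w - 4)| - (1/7) ln|(w + 3)| + C


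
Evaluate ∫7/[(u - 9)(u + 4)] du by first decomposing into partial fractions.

Decompose: 7/[(u - 9)(u + 4)] = (7/13)/(u - 9) - (7/13)/(u + 4). Integrate each term: (7/13) ln|(u - 9)| - (7/13) ln|(u + 4)| + C


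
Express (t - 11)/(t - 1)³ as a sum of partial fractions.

(t - 11) = α(t - 1)² + β(t - 1) + γ. At t = 1: γ = 1·1 - 11 = -10. Coefficients: α = 0, β = 1
Result: 1/(t - 1)² - 10/(t - 1)³


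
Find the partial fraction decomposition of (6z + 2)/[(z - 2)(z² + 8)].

At z=2: α = (6·2 + 2)/(2² + 8) = 7/6. β = -α = -7/6, γ = 6 - 2·α = 11/3
Result: (7/6)/(z - 2) - ((7/6)z - 11/3)/(z² + 8)


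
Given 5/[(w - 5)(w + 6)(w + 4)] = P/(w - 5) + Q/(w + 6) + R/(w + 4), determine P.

Cover-up at w = 5: P = 5/[(5 + 6)(5 + 4)] = 5/[(11)(9)] = 5/99


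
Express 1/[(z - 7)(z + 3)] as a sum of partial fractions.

1/(z - 7)(z + 3) = A/(z - 7) + B/(z + 3). A = 1/(7 + 3) = 1/10, B = 1/(-3 - 7) = -1/10
Result: (1/10)/(z - 7) - (1/10)/(z + 3)


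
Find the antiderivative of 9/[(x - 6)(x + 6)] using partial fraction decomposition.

Decompose: 9/[(x - 6)(x + 6)] = (3/4)/(x - 6) - (3/4)/(x + 6). Integrate each term: (3/4) ln|(x - 6)| - (3/4) ln|(x + 6)| + C


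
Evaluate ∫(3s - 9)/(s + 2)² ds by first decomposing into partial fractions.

Decompose: A = 3, B = 3·(-2) - 9 = -15, so (3s - 9)/(s + 2)² = 3/(s + 2) - 15/(s + 2)². Integrate: ∫ A/(s + 2) ds = 3 ln|(s + 2)|; ∫ B/(s + 2)² ds = 15/(s + 2). Sum: 3 ln|(s + 2)| + 15/(s + 2) + C


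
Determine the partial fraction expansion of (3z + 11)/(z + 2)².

(3z + 11) = A(z + 2) + B. At z = -2: B = 3·(-2) + 11 = 5. Coeff of z: A = 3
Result: 3/(z + 2) + 5/(z + 2)²


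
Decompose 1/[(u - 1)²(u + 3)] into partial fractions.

Cover-up at u=-3: γ = 1/(-3 - 1)² = 1/16. Cover-up at u=1: β = 1/(1 + 3) = 1/4. Comparing u² coeff: α = -γ = -1/16
Result: (-1/16)/(u - 1) + (1/4)/(u - 1)² + (1/16)/(u + 3)


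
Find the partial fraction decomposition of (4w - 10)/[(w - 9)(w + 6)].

At w=9: α = (4·9 - 10)/(9 + 6) = 26/15. At w=-6: β = (4·(-6) - 10)/(-6 - 9) = 34/15
Result: (26/15)/(w - 9) + (34/15)/(w + 6)


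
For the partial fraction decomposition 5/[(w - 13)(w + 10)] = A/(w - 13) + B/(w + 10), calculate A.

Cover-up at w = 13: A = 5/(13 + 10) = 5/23


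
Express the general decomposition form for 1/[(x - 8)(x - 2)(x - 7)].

Three distinct linear factors: P/(x - 8) + Q/(x - 2) + R/(x - 7)


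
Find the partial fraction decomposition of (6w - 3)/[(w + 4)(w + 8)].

At w=-4: α = (6·(-4) - 3)/(-4 + 8) = -27/4. At w=-8: β = (6·(-8) - 3)/(-8 + 4) = 51/4
Result: (-27/4)/(w + 4) + (51/4)/(w + 8)


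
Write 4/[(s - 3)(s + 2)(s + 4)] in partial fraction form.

Using cover-up method: α = 4/35, β = -2/5, γ = 2/7
Result: (4/35)/(s - 3) - (2/5)/(s + 2) + (2/7)/(s + 4)


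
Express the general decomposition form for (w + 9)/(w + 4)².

Repeated linear factor: α/(w + 4) + β/(w + 4)²


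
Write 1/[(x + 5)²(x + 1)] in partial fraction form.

Cover-up at x=-1: γ = 1/(-1 + 5)² = 1/16. Cover-up at x=-5: β = 1/(-5 + 1) = -1/4. Comparing x² coeff: α = -γ = -1/16
Result: (-1/16)/(x + 5) - (1/4)/(x + 5)² + (1/16)/(x + 1)


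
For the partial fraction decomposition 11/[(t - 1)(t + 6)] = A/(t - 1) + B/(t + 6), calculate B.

Cover-up at t = -6: B = 11/(-6 - 1) = -11/7


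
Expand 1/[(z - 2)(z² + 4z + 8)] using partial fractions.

Cover-up at z = 2: A = 1/(2² + 4·2 + 8) = 1/20. Then B = -A = -1/20, C = -A·(4 + 2) = -3/10
Result: (1/20)/(z - 2) - ((1/20)z + 3/10)/(z² + 4z + 8)


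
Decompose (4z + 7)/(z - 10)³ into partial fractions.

(4z + 7) = α(z - 10)² + β(z - 10) + γ. At z = 10: γ = 4·10 + 7 = 47. Coefficients: α = 0, β = 4
Result: 4/(z - 10)² + 47/(z - 10)³


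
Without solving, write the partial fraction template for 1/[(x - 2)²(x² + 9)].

Repeated linear + quadratic: α/(x - 2) + β/(x - 2)² + (γx + δ)/(x² + 9)


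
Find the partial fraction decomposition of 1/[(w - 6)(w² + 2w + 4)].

Cover-up at w = 6: A = 1/(6² + 2·6 + 4) = 1/52. Then B = -A = -1/52, C = -A·(2 + 6) = -2/13
Result: (1/52)/(w - 6) - ((1/52)w + 2/13)/(w² + 2w + 4)


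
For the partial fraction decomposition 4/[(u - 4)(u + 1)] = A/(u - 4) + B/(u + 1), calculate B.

Cover-up at u = -1: B = 4/(-1 - 4) = -4/5


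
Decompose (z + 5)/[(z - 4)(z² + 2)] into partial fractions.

At z=4: P = (1·4 + 5)/(4² + 2) = 1/2. Q = -P = -1/2, R = 1 - 4·P = -1
Result: (1/2)/(z - 4) - ((1/2)z + 1)/(z² + 2)


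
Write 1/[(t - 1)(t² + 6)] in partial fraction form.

Cover-up at t = 1: α = 1/(1² + 6) = 1/7. Then β = -α = -1/7, γ = -α·(0 + 1) = -1/7
Result: (1/7)/(t - 1) - ((1/7)t + 1/7)/(t² + 6)


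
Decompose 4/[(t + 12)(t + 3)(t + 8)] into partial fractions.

Using cover-up method: α = 1/9, β = 4/45, γ = -1/5
Result: (1/9)/(t + 12) + (4/45)/(t + 3) - (1/5)/(t + 8)


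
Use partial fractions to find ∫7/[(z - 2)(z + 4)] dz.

Decompose: 7/[(z - 2)(z + 4)] = (7/6)/(z - 2) - (7/6)/(z + 4). Integrate each term: (7/6) ln|(z - 2)| - (7/6) ln|(z + 4)| + C


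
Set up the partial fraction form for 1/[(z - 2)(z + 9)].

Distinct linear factors: P/(z - 2) + Q/(z + 9)


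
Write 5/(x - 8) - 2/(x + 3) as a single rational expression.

Common denominator (x - 8)(x + 3). Numerator: 5(x + 3) - 2(x - 8) = (5x + 15) - (2x - 16) = 3x + 31
Result: (3x + 31)/[(x - 8)(x + 3)]


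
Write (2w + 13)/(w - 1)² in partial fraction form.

(2w + 13) = α(w - 1) + β. At w = 1: β = 2·1 + 13 = 15. Coeff of w: α = 2
Result: 2/(w - 1) + 15/(w - 1)²


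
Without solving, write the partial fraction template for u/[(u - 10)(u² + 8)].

Linear + irreducible quadratic: P/(u - 10) + (Qu + R)/(u² + 8)


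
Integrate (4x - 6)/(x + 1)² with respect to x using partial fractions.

Decompose: P = 4, Q = 4·(-1) - 6 = -10, so (4x - 6)/(x + 1)² = 4/(x + 1) - 10/(x + 1)². Integrate: ∫ P/(x + 1) dx = 4 ln|(x + 1)|; ∫ Q/(x + 1)² dx = 10/(x + 1). Sum: 4 ln|(x + 1)| + 10/(x + 1) + C


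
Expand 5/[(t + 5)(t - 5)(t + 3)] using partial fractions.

Using cover-up method: P = 1/4, Q = 1/16, R = -5/16
Result: (1/4)/(t + 5) + (1/16)/(t - 5) - (5/16)/(t + 3)


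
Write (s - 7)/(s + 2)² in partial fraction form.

(s - 7) = α(s + 2) + β. At s = -2: β = 1·(-2) - 7 = -9. Coeff of s: α = 1
Result: 1/(s + 2) - 9/(s + 2)²


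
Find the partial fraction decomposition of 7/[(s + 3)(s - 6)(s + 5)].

Using cover-up method: P = -7/18, Q = 7/99, R = 7/22
Result: (-7/18)/(s + 3) + (7/99)/(s - 6) + (7/22)/(s + 5)


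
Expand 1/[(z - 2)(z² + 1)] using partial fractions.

Cover-up at z = 2: A = 1/(2² + 1) = 1/5. Then B = -A = -1/5, C = -A·(0 + 2) = -2/5
Result: (1/5)/(z - 2) - ((1/5)z + 2/5)/(z² + 1)


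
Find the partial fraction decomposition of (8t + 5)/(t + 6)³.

(8t + 5) = A(t + 6)² + B(t + 6) + C. At t = -6: C = 8·(-6) + 5 = -43. Coefficients: A = 0, B = 8
Result: 8/(t + 6)² - 43/(t + 6)³


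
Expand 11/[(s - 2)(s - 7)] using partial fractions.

11/(s - 2)(s - 7) = A/(s - 2) + B/(s - 7). A = 11/(2 - 7) = -11/5, B = 11/(7 - 2) = 11/5
Result: (-11/5)/(s - 2) + (11/5)/(s - 7)


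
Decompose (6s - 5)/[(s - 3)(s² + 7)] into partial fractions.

At s=3: α = (6·3 - 5)/(3² + 7) = 13/16. β = -α = -13/16, γ = 6 - 3·α = 57/16
Result: (13/16)/(s - 3) - ((13/16)s - 57/16)/(s² + 7)


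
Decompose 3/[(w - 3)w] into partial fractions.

3/(w - 3)w = A/(w - 3) + B/w. A = 3/(3 - 0) = 1, B = 3/(0 - 3) = -1
Result: 1/(w - 3) - 1/w


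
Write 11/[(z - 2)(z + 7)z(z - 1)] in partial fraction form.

Using Heaviside cover-up: (11/18)/(z - 2) - (11/504)/(z + 7) + (11/14)/z - (11/8)/(z - 1)


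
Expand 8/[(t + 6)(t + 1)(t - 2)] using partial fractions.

Using cover-up method: A = 1/5, B = -8/15, C = 1/3
Result: (1/5)/(t + 6) - (8/15)/(t + 1) + (1/3)/(t - 2)


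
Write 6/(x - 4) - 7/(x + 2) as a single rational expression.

Common denominator (x - 4)(x + 2). Numerator: 6(x + 2) - 7(x - 4) = (6x + 12) - (7x - 28) = -x + 40
Result: (-x + 40)/[(x - 4)(x + 2)]


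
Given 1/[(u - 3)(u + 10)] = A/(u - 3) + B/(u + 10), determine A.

Cover-up at u = 3: A = 1/(3 + 10) = 1/13


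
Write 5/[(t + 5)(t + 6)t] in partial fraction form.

Using cover-up method: P = -1, Q = 5/6, R = 1/6
Result: -1/(t + 5) + (5/6)/(t + 6) + (1/6)/t


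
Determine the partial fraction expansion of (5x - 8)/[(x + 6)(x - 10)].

At x=-6: P = (5·(-6) - 8)/(-6 - 10) = 19/8. At x=10: Q = (5·10 - 8)/(10 + 6) = 21/8
Result: (19/8)/(x + 6) + (21/8)/(x - 10)


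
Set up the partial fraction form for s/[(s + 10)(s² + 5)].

Linear + irreducible quadratic: α/(s + 10) + (βs + γ)/(s² + 5)


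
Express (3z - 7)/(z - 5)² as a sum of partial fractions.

(3z - 7) = α(z - 5) + β. At z = 5: β = 3·5 - 7 = 8. Coeff of z: α = 3
Result: 3/(z - 5) + 8/(z - 5)²


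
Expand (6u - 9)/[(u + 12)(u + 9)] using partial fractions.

At u=-12: α = (6·(-12) - 9)/(-12 + 9) = 27. At u=-9: β = (6·(-9) - 9)/(-9 + 12) = -21
Result: 27/(u + 12) - 21/(u + 9)


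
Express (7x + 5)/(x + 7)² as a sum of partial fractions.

(7x + 5) = A(x + 7) + B. At x = -7: B = 7·(-7) + 5 = -44. Coeff of x: A = 7
Result: 7/(x + 7) - 44/(x + 7)²


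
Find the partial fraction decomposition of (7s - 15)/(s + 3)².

(7s - 15) = P(s + 3) + Q. At s = -3: Q = 7·(-3) - 15 = -36. Coeff of s: P = 7
Result: 7/(s + 3) - 36/(s + 3)²


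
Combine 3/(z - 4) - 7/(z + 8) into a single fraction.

Common denominator (z - 4)(z + 8). Numerator: 3(z + 8) - 7(z - 4) = (3z + 24) - (7z - 28) = -4z + 52
Result: (-4z + 52)/[(z - 4)(z + 8)]


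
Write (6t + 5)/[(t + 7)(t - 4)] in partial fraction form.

At t=-7: α = (6·(-7) + 5)/(-7 - 4) = 37/11. At t=4: β = (6·4 + 5)/(4 + 7) = 29/11
Result: (37/11)/(t + 7) + (29/11)/(t - 4)


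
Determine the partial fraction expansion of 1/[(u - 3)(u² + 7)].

Cover-up at u = 3: A = 1/(3² + 7) = 1/16. Then B = -A = -1/16, C = -A·(0 + 3) = -3/16
Result: (1/16)/(u - 3) - ((1/16)u + 3/16)/(u² + 7)


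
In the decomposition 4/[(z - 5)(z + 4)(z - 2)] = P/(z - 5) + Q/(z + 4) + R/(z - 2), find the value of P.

Cover-up at z = 5: P = 4/[(5 + 4)(5 - 2)] = 4/[(9)(3)] = 4/27


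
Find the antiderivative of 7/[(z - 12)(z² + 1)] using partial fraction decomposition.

Cover-up at z=12: A = 7/(12²+1) = 7/145. Coeff matching: B = -7/145, C = -84/145. Decomposition: (7/145)/(z - 12) - ((7/145)z + 84/145)/(z² + 1). Integrate: linear → ln, quadratic → (1/2)ln + arctan: (7/145) ln|(z - 12)| - (7/290) ln(z² + 1) - (84/145) arctan(z) + C


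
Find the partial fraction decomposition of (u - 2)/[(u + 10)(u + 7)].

At u=-10: P = (1·(-10) - 2)/(-10 + 7) = 4. At u=-7: Q = (1·(-7) - 2)/(-7 + 10) = -3
Result: 4/(u + 10) - 3/(u + 7)


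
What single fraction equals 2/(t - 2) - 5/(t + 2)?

Common denominator (t - 2)(t + 2). Numerator: 2(t + 2) - 5(t - 2) = (2t + 4) - (5t - 10) = -3t + 14
Result: (-3t + 14)/[(t - 2)(t + 2)]


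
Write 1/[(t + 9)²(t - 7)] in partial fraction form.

Cover-up at t=7: γ = 1/(7 + 9)² = 1/256. Cover-up at t=-9: β = 1/(-9 - 7) = -1/16. Comparing t² coeff: α = -γ = -1/256
Result: (-1/256)/(t + 9) - (1/16)/(t + 9)² + (1/256)/(t - 7)


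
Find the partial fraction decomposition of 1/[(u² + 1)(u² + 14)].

Coefficient matching gives α = γ = 0, β = 1/(14-1) = 1/13, δ = -β = -1/13
Result: (1/13)/(u² + 1) - (1/13)/(u² + 14)


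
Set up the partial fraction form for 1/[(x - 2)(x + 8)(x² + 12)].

Two linear + quadratic: A/(x - 2) + B/(x + 8) + (Cx + D)/(x² + 12)


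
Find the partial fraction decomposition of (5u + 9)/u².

(5u + 9) = Au + B. At u = 0: B = 5·0 + 9 = 9. Coeff of u: A = 5
Result: 5/u + 9/u²


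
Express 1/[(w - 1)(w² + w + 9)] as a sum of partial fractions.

Cover-up at w = 1: P = 1/(1² + 1·1 + 9) = 1/11. Then Q = -P = -1/11, R = -P·(1 + 1) = -2/11
Result: (1/11)/(w - 1) - ((1/11)w + 2/11)/(w² + w + 9)


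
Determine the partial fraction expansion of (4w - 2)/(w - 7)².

(4w - 2) = α(w - 7) + β. At w = 7: β = 4·7 - 2 = 26. Coeff of w: α = 4
Result: 4/(w - 7) + 26/(w - 7)²


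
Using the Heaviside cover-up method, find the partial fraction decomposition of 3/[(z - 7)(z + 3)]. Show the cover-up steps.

Cover (z - 7): set z=7, get A = 3/(7 + 3) = 3/10. Cover (z + 3): set z=-3, get B = 3/(-3 - 7) = -3/10.
Result: (3/10)/(z - 7) - (3/10)/(z + 3)


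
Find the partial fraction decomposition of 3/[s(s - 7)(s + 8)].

Using cover-up method: P = -3/56, Q = 1/35, R = 1/40
Result: (-3/56)/s + (1/35)/(s - 7) + (1/40)/(s + 8)


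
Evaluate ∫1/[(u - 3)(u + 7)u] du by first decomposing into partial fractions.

Cover-up: P = 1/30, Q = 1/70, R = -1/21. Decomposition: (1/30)/(u - 3) + (1/70)/(u + 7) - (1/21)/u. Integrate each term: (1/30) ln|(u - 3)| + (1/70) ln|(u + 7)| - (1/21) ln|u| + C


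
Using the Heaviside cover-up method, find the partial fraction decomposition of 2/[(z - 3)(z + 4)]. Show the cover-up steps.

Cover (z - 3): set z=3, get P = 2/(3 + 4) = 2/7. Cover (z + 4): set z=-4, get Q = 2/(-4 - 3) = -2/7.
Result: (2/7)/(z - 3) - (2/7)/(z + 4)


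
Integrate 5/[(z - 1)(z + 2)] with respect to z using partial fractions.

Decompose: 5/[(z - 1)(z + 2)] = (5/3)/(z - 1) - (5/3)/(z + 2). Integrate each term: (5/3) ln|(z - 1)| - (5/3) ln|(z + 2)| + C


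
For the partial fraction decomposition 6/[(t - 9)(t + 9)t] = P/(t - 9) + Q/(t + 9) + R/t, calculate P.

Cover-up at t = 9: P = 6/[(9 + 9)(9 - 0)] = 6/[(18)(9)] = 6/162 = 1/27


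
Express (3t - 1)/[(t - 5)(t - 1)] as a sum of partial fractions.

At t=5: A = (3·5 - 1)/(5 - 1) = 7/2. At t=1: B = (3·1 - 1)/(1 - 5) = -1/2
Result: (7/2)/(t - 5) - (1/2)/(t - 1)


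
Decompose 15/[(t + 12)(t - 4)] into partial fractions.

15/(t + 12)(t - 4) = α/(t + 12) + β/(t - 4). α = 15/(-12 - 4) = -15/16, β = 15/(4 + 12) = 15/16
Result: (-15/16)/(t + 12) + (15/16)/(t - 4)


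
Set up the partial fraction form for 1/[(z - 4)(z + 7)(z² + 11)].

Two linear + quadratic: P/(z - 4) + Q/(z + 7) + (Rz + S)/(z² + 11)


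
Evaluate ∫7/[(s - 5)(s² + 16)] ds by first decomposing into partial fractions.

Cover-up at s=5: A = 7/(5²+16) = 7/41. Coeff matching: B = -7/41, C = -35/41. Decomposition: (7/41)/(s - 5) - ((7/41)s + 35/41)/(s² + 16). Integrate: linear → ln, quadratic → (1/2)ln + arctan: (7/41) ln|(s - 5)| - (7/82) ln(s² + 16) - (35/164) arctan(s/4) + C


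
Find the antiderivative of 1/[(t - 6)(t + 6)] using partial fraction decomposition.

Decompose: 1/[(t - 6)(t + 6)] = (1/12)/(t - 6) - (1/12)/(t + 6). Integrate each term: (1/12) ln|(t - 6)| - (1/12) ln|(t + 6)| + C


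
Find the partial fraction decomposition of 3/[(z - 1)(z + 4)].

3/(z - 1)(z + 4) = α/(z - 1) + β/(z + 4). α = 3/(1 + 4) = 3/5, β = 3/(-4 - 1) = -3/5
Result: (3/5)/(z - 1) - (3/5)/(z + 4)


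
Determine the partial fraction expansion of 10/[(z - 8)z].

10/(z - 8)z = P/(z - 8) + Q/z. P = 10/(8 - 0) = 5/4, Q = 10/(0 - 8) = -5/4
Result: (5/4)/(z - 8) - (5/4)/z


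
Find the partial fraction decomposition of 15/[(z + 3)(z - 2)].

15/(z + 3)(z - 2) = α/(z + 3) + β/(z - 2). α = 15/(-3 - 2) = -3, β = 15/(2 + 3) = 3
Result: -3/(z + 3) + 3/(z - 2)


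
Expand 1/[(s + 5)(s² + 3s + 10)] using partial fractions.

Cover-up at s = -5: α = 1/((-5)² + 3·(-5) + 10) = 1/20. Then β = -α = -1/20, γ = -α·(3 - 5) = 1/10
Result: (1/20)/(s + 5) - ((1/20)s - 1/10)/(s² + 3s + 10)


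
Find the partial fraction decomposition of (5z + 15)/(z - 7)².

(5z + 15) = α(z - 7) + β. At z = 7: β = 5·7 + 15 = 50. Coeff of z: α = 5
Result: 5/(z - 7) + 50/(z - 7)²


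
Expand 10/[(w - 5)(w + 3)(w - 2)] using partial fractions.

Using cover-up method: P = 5/12, Q = 1/4, R = -2/3
Result: (5/12)/(w - 5) + (1/4)/(w + 3) - (2/3)/(w - 2)


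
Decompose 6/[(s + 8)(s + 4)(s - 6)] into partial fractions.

Using cover-up method: P = 3/28, Q = -3/20, R = 3/70
Result: (3/28)/(s + 8) - (3/20)/(s + 4) + (3/70)/(s - 6)


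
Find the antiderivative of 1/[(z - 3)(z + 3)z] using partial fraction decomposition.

Cover-up: P = 1/18, Q = 1/18, R = -1/9. Decomposition: (1/18)/(z - 3) + (1/18)/(z + 3) - (1/9)/z. Integrate each term: (1/18) ln|(z - 3)| + (1/18) ln|(z + 3)| - (1/9) ln|z| + C


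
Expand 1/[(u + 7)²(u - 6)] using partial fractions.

Cover-up at u=6: γ = 1/(6 + 7)² = 1/169. Cover-up at u=-7: β = 1/(-7 - 6) = -1/13. Comparing u² coeff: α = -γ = -1/169
Result: (-1/169)/(u + 7) - (1/13)/(u + 7)² + (1/169)/(u - 6)


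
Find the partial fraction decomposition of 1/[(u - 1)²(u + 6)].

Cover-up at u=-6: γ = 1/(-6 - 1)² = 1/49. Cover-up at u=1: β = 1/(1 + 6) = 1/7. Comparing u² coeff: α = -γ = -1/49
Result: (-1/49)/(u - 1) + (1/7)/(u - 1)² + (1/49)/(u + 6)


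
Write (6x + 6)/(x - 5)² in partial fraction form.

(6x + 6) = A(x - 5) + B. At x = 5: B = 6·5 + 6 = 36. Coeff of x: A = 6
Result: 6/(x - 5) + 36/(x - 5)²


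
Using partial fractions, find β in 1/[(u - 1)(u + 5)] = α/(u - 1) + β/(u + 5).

Cover-up at u = -5: β = 1/(-5 - 1) = -1/6


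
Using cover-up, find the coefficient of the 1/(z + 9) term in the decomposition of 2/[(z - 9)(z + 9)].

Cover (z + 9), set z=-9: 2/((z - 9) at z=-9) = 2/(-18) = -1/9


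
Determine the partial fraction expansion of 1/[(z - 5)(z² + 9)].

Cover-up at z = 5: A = 1/(5² + 9) = 1/34. Then B = -A = -1/34, C = -A·(0 + 5) = -5/34
Result: (1/34)/(z - 5) - ((1/34)z + 5/34)/(z² + 9)


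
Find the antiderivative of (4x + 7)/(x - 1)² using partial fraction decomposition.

Decompose: α = 4, β = 4·1 + 7 = 11, so (4x + 7)/(x - 1)² = 4/(x - 1) + 11/(x - 1)². Integrate: ∫ α/(x - 1) dx = 4 ln|(x - 1)|; ∫ β/(x - 1)² dx = -11/(x - 1). Sum: 4 ln|(x - 1)| - 11/(x - 1) + C


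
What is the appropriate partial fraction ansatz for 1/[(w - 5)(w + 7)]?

Distinct linear factors: α/(w - 5) + β/(w + 7)


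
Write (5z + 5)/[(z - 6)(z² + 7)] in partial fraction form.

At z=6: P = (5·6 + 5)/(6² + 7) = 35/43. Q = -P = -35/43, R = 5 - 6·P = 5/43
Result: (35/43)/(z - 6) - ((35/43)z - 5/43)/(z² + 7)


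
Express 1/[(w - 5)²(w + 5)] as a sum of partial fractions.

Cover-up at w=-5: R = 1/(-5 - 5)² = 1/100. Cover-up at w=5: Q = 1/(5 + 5) = 1/10. Comparing w² coeff: P = -R = -1/100
Result: (-1/100)/(w - 5) + (1/10)/(w - 5)² + (1/100)/(w + 5)


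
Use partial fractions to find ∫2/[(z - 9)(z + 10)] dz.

Decompose: 2/[(z - 9)(z + 10)] = (2/19)/(z - 9) - (2/19)/(z + 10). Integrate each term: (2/19) ln|(z - 9)| - (2/19) ln|(z + 10)| + C


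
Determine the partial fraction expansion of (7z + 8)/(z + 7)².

(7z + 8) = α(z + 7) + β. At z = -7: β = 7·(-7) + 8 = -41. Coeff of z: α = 7
Result: 7/(z + 7) - 41/(z + 7)²


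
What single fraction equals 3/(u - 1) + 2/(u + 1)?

Common denominator (u - 1)(u + 1). Numerator: 3(u + 1) + 2(u - 1) = (3u + 3) + (2u - 2) = 5u + 1
Result: (5u + 1)/[(u - 1)(u + 1)]


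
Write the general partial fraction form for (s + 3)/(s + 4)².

Repeated linear factor: P/(s + 4) + Q/(s + 4)²


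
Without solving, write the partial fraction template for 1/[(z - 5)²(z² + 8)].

Repeated linear + quadratic: P/(z - 5) + Q/(z - 5)² + (Rz + S)/(z² + 8)


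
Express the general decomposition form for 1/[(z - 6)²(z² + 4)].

Repeated linear + quadratic: P/(z - 6) + Q/(z - 6)² + (Rz + S)/(z² + 4)


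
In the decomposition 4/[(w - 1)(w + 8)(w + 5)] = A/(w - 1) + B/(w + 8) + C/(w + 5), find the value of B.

Cover-up at w = -8: B = 4/[(-8 - 1)(-8 + 5)] = 4/[(-9)(-3)] = 4/27


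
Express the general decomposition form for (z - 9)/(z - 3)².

Repeated linear factor: P/(z - 3) + Q/(z - 3)²


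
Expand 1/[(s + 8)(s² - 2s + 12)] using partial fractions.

Cover-up at s = -8: α = 1/((-8)² - 2·(-8) + 12) = 1/92. Then β = -α = -1/92, γ = -α·(-2 - 8) = 5/46
Result: (1/92)/(s + 8) - ((1/92)s - 5/46)/(s² - 2s + 12)


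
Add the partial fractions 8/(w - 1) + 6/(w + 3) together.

Common denominator (w - 1)(w + 3). Numerator: 8(w + 3) + 6(w - 1) = (8w + 24) + (6w - 6) = 14w + 18
Result: (14w + 18)/[(w - 1)(w + 3)]


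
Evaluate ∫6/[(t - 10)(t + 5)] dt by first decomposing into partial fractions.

Decompose: 6/[(t - 10)(t + 5)] = (2/5)/(t - 10) - (2/5)/(t + 5). Integrate each term: (2/5) ln|(t - 10)| - (2/5) ln|(t + 5)| + C


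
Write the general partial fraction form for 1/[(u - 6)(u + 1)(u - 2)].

Three distinct linear factors: P/(u - 6) + Q/(u + 1) + R/(u - 2)


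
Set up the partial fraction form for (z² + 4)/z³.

Repeated linear factor (power 3): P/z + Q/z² + R/z³


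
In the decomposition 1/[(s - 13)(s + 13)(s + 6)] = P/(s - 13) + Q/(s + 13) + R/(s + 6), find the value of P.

Cover-up at s = 13: P = 1/[(13 + 13)(13 + 6)] = 1/[(26)(19)] = 1/494


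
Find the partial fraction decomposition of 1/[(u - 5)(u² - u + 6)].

Cover-up at u = 5: α = 1/(5² - 1·5 + 6) = 1/26. Then β = -α = -1/26, γ = -α·(-1 + 5) = -2/13
Result: (1/26)/(u - 5) - ((1/26)u + 2/13)/(u² - u + 6)


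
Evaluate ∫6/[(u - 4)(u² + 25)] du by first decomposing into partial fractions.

Cover-up at u=4: P = 6/(4²+25) = 6/41. Coeff matching: Q = -6/41, R = -24/41. Decomposition: (6/41)/(u - 4) - ((6/41)u + 24/41)/(u² + 25). Integrate: linear → ln, quadratic → (1/2)ln + arctan: (6/41) ln|(u - 4)| - (3/41) ln(u² + 25) - (24/205) arctan(u/5) + C


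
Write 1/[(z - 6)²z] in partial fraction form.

Cover-up at z=0: R = 1/(0 - 6)² = 1/36. Cover-up at z=6: Q = 1/(6 - 0) = 1/6. Comparing z² coeff: P = -R = -1/36
Result: (-1/36)/(z - 6) + (1/6)/(z - 6)² + (1/36)/z


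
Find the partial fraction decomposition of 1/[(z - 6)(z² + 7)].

Cover-up at z = 6: P = 1/(6² + 7) = 1/43. Then Q = -P = -1/43, R = -P·(0 + 6) = -6/43
Result: (1/43)/(z - 6) - ((1/43)z + 6/43)/(z² + 7)


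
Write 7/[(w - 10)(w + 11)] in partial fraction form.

7/(w - 10)(w + 11) = P/(w - 10) + Q/(w + 11). P = 7/(10 + 11) = 1/3, Q = 7/(-11 - 10) = -1/3
Result: (1/3)/(w - 10) - (1/3)/(w + 11)


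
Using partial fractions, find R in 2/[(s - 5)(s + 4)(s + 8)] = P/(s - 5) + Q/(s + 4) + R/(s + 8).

Cover-up at s = -8: R = 2/[(-8 - 5)(-8 + 4)] = 2/[(-13)(-4)] = 2/52 = 1/26


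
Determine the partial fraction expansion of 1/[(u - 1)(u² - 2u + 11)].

Cover-up at u = 1: A = 1/(1² - 2·1 + 11) = 1/10. Then B = -A = -1/10, C = -A·(-2 + 1) = 1/10
Result: (1/10)/(u - 1) - ((1/10)u - 1/10)/(u² - 2u + 11)


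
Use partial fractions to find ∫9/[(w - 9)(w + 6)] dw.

Decompose: 9/[(w - 9)(w + 6)] = (3/5)/(w - 9) - (3/5)/(w + 6). Integrate each term: (3/5) ln|(w - 9)| - (3/5) ln|(w + 6)| + C


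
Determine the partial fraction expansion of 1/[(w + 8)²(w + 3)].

Cover-up at w=-3: C = 1/(-3 + 8)² = 1/25. Cover-up at w=-8: B = 1/(-8 + 3) = -1/5. Comparing w² coeff: A = -C = -1/25
Result: (-1/25)/(w + 8) - (1/5)/(w + 8)² + (1/25)/(w + 3)


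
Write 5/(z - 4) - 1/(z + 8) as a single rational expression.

Common denominator (z - 4)(z + 8). Numerator: 5(z + 8) - 1(z - 4) = (5z + 40) - (z - 4) = 4z + 44
Result: (4z + 44)/[(z - 4)(z + 8)]


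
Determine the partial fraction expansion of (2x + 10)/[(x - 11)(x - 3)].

At x=11: α = (2·11 + 10)/(11 - 3) = 4. At x=3: β = (2·3 + 10)/(3 - 11) = -2
Result: 4/(x - 11) - 2/(x - 3)


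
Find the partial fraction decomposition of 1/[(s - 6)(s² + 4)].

Cover-up at s = 6: α = 1/(6² + 4) = 1/40. Then β = -α = -1/40, γ = -α·(0 + 6) = -3/20
Result: (1/40)/(s - 6) - ((1/40)s + 3/20)/(s² + 4)


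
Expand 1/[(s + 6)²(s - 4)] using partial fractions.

Cover-up at s=4: C = 1/(4 + 6)² = 1/100. Cover-up at s=-6: B = 1/(-6 - 4) = -1/10. Comparing s² coeff: A = -C = -1/100
Result: (-1/100)/(s + 6) - (1/10)/(s + 6)² + (1/100)/(s - 4)


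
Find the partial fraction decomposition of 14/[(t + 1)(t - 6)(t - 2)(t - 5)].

Using Heaviside cover-up: (-1/9)/(t + 1) + (1/2)/(t - 6) + (7/18)/(t - 2) - (7/9)/(t - 5)


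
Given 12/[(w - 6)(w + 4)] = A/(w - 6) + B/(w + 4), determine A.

Cover-up at w = 6: A = 12/(6 + 4) = 12/10 = 6/5


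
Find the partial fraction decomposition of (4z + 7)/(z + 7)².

(4z + 7) = A(z + 7) + B. At z = -7: B = 4·(-7) + 7 = -21. Coeff of z: A = 4
Result: 4/(z + 7) - 21/(z + 7)²


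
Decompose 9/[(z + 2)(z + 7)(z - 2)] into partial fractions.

Using cover-up method: α = -9/20, β = 1/5, γ = 1/4
Result: (-9/20)/(z + 2) + (1/5)/(z + 7) + (1/4)/(z - 2)


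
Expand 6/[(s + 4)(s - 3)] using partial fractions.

6/(s + 4)(s - 3) = α/(s + 4) + β/(s - 3). α = 6/(-4 - 3) = -6/7, β = 6/(3 + 4) = 6/7
Result: (-6/7)/(s + 4) + (6/7)/(s - 3)


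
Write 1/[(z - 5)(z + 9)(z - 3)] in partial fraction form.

Using cover-up method: α = 1/28, β = 1/168, γ = -1/24
Result: (1/28)/(z - 5) + (1/168)/(z + 9) - (1/24)/(z - 3)


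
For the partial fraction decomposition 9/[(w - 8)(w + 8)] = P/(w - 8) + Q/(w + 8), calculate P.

Cover-up at w = 8: P = 9/(8 + 8) = 9/16


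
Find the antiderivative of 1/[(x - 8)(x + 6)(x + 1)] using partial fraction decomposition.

Cover-up: P = 1/126, Q = 1/70, R = -1/45. Decomposition: (1/126)/(x - 8) + (1/70)/(x + 6) - (1/45)/(x + 1). Integrate each term: (1/126) ln|(x - 8)| + (1/70) ln|(x + 6)| - (1/45) ln|(x + 1)| + C


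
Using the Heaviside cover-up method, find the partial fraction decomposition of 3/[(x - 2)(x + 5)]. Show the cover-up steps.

Cover (x - 2): set x=2, get P = 3/(2 + 5) = 3/7. Cover (x + 5): set x=-5, get Q = 3/(-5 - 2) = -3/7.
Result: (3/7)/(x - 2) - (3/7)/(x + 5)


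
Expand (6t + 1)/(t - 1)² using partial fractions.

(6t + 1) = A(t - 1) + B. At t = 1: B = 6·1 + 1 = 7. Coeff of t: A = 6
Result: 6/(t - 1) + 7/(t - 1)²


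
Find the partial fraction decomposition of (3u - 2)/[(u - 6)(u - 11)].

At u=6: α = (3·6 - 2)/(6 - 11) = -16/5. At u=11: β = (3·11 - 2)/(11 - 6) = 31/5
Result: (-16/5)/(u - 6) + (31/5)/(u - 11)


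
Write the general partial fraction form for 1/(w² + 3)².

Repeated quadratic factor: (Aw + B)/(w² + 3) + (Cw + D)/(w² + 3)²


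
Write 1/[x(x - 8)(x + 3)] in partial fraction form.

Using cover-up method: P = -1/24, Q = 1/88, R = 1/33
Result: (-1/24)/x + (1/88)/(x - 8) + (1/33)/(x + 3)


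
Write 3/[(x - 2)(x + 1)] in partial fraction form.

3/(x - 2)(x + 1) = A/(x - 2) + B/(x + 1). A = 3/(2 + 1) = 1, B = 3/(-1 - 2) = -1
Result: 1/(x - 2) - 1/(x + 1)


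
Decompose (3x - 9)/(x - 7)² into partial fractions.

(3x - 9) = A(x - 7) + B. At x = 7: B = 3·7 - 9 = 12. Coeff of x: A = 3
Result: 3/(x - 7) + 12/(x - 7)²


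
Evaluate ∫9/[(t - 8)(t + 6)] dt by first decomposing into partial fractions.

Decompose: 9/[(t - 8)(t + 6)] = (9/14)/(t - 8) - (9/14)/(t + 6). Integrate each term: (9/14) ln|(t - 8)| - (9/14) ln|(t + 6)| + C


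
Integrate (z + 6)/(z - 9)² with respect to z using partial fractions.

Decompose: α = 1, β = 1·9 + 6 = 15, so (z + 6)/(z - 9)² = 1/(z - 9) + 15/(z - 9)². Integrate: ∫ α/(z - 9) dz = ln|(z - 9)|; ∫ β/(z - 9)² dz = -15/(z - 9). Sum: ln|(z - 9)| - 15/(z - 9) + C


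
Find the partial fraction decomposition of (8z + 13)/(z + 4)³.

(8z + 13) = P(z + 4)² + Q(z + 4) + R. At z = -4: R = 8·(-4) + 13 = -19. Coefficients: P = 0, Q = 8
Result: 8/(z + 4)² - 19/(z + 4)³


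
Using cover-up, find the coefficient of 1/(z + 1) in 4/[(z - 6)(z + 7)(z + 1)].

Cover (z + 1), set z=-1: 4/[(-1 - 6)(-1 + 7)] = -2/21


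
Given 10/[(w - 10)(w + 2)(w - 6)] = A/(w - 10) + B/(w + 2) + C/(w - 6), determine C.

Cover-up at w = 6: C = 10/[(6 - 10)(6 + 2)] = 10/[(-4)(8)] = -10/32 = -5/16


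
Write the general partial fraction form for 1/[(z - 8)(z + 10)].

Distinct linear factors: A/(z - 8) + B/(z + 10)


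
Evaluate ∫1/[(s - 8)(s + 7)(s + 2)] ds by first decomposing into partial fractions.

Cover-up: A = 1/150, B = 1/75, C = -1/50. Decomposition: (1/150)/(s - 8) + (1/75)/(s + 7) - (1/50)/(s + 2). Integrate each term: (1/150) ln|(s - 8)| + (1/75) ln|(s + 7)| - (1/50) ln|(s + 2)| + C


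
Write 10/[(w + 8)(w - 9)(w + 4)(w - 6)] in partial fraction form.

Using Heaviside cover-up: (-5/476)/(w + 8) + (10/663)/(w - 9) + (1/52)/(w + 4) - (1/42)/(w - 6)


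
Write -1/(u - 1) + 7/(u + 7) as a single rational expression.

Common denominator (u - 1)(u + 7). Numerator: -1(u + 7) + 7(u - 1) = (-u - 7) + (7u - 7) = 6u - 14
Result: (6u - 14)/[(u - 1)(u + 7)]


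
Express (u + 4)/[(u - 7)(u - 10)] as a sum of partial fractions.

At u=7: P = (1·7 + 4)/(7 - 10) = -11/3. At u=10: Q = (1·10 + 4)/(10 - 7) = 14/3
Result: (-11/3)/(u - 7) + (14/3)/(u - 10)


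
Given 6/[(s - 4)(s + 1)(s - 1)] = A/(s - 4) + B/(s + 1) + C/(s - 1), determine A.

Cover-up at s = 4: A = 6/[(4 + 1)(4 - 1)] = 6/[(5)(3)] = 6/15 = 2/5


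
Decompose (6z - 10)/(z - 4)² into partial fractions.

(6z - 10) = A(z - 4) + B. At z = 4: B = 6·4 - 10 = 14. Coeff of z: A = 6
Result: 6/(z - 4) + 14/(z - 4)²


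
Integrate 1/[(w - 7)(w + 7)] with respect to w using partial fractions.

Decompose: 1/[(w - 7)(w + 7)] = (1/14)/(w - 7) - (1/14)/(w + 7). Integrate each term: (1/14) ln|(w - 7)| - (1/14) ln|(w + 7)| + C


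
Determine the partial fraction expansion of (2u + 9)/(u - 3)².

(2u + 9) = A(u - 3) + B. At u = 3: B = 2·3 + 9 = 15. Coeff of u: A = 2
Result: 2/(u - 3) + 15/(u - 3)²


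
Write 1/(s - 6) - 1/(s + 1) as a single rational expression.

Common denominator (s - 6)(s + 1). Numerator: 1(s + 1) - 1(s - 6) = (s + 1) - (s - 6) = 7
Result: (7)/[(s - 6)(s + 1)]


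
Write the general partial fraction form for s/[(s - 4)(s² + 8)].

Linear + irreducible quadratic: P/(s - 4) + (Qs + R)/(s² + 8)


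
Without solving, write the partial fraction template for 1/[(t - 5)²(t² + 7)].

Repeated linear + quadratic: P/(t - 5) + Q/(t - 5)² + (Rt + S)/(t² + 7)


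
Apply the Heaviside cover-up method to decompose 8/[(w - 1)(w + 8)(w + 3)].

Cover (w - 1), w=1: α = 8/[(1 + 8)(1 + 3)] = 2/9. Cover (w + 8), w=-8: β = 8/[(-8 - 1)(-8 + 3)] = 8/45. Cover (w + 3), w=-3: γ = 8/[(-3 - 1)(-3 + 8)] = -2/5.
Result: (2/9)/(w - 1) + (8/45)/(w + 8) - (2/5)/(w + 3)


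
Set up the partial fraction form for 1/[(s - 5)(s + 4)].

Distinct linear factors: P/(s - 5) + Q/(s + 4)


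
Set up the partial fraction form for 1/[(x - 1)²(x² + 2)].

Repeated linear + quadratic: P/(x - 1) + Q/(x - 1)² + (Rx + S)/(x² + 2)


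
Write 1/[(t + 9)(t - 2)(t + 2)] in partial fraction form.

Using cover-up method: P = 1/77, Q = 1/44, R = -1/28
Result: (1/77)/(t + 9) + (1/44)/(t - 2) - (1/28)/(t + 2)


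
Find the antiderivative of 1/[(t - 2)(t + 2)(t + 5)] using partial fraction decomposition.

Cover-up: A = 1/28, B = -1/12, C = 1/21. Decomposition: (1/28)/(t - 2) - (1/12)/(t + 2) + (1/21)/(t + 5). Integrate each term: (1/28) ln|(t - 2)| - (1/12) ln|(t + 2)| + (1/21) ln|(t + 5)| + C


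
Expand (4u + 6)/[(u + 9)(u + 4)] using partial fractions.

At u=-9: P = (4·(-9) + 6)/(-9 + 4) = 6. At u=-4: Q = (4·(-4) + 6)/(-4 + 9) = -2
Result: 6/(u + 9) - 2/(u + 4)


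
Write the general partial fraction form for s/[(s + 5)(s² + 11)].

Linear + irreducible quadratic: P/(s + 5) + (Qs + R)/(s² + 11)


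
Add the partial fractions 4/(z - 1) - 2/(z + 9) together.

Common denominator (z - 1)(z + 9). Numerator: 4(z + 9) - 2(z - 1) = (4z + 36) - (2z - 2) = 2z + 38
Result: (2z + 38)/[(z - 1)(z + 9)]


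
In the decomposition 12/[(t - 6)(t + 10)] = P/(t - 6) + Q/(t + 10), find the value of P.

Cover-up at t = 6: P = 12/(6 + 10) = 12/16 = 3/4


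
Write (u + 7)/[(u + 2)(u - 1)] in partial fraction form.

At u=-2: A = (1·(-2) + 7)/(-2 - 1) = -5/3. At u=1: B = (1·1 + 7)/(1 + 2) = 8/3
Result: (-5/3)/(u + 2) + (8/3)/(u - 1)


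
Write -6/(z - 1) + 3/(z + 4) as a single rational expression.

Common denominator (z - 1)(z + 4). Numerator: -6(z + 4) + 3(z - 1) = (-6z - 24) + (3z - 3) = -3z - 27
Result: (-3z - 27)/[(z - 1)(z + 4)]


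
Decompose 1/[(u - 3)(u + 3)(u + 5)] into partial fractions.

Using cover-up method: α = 1/48, β = -1/12, γ = 1/16
Result: (1/48)/(u - 3) - (1/12)/(u + 3) + (1/16)/(u + 5)


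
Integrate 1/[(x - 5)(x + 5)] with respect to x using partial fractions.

Decompose: 1/[(x - 5)(x + 5)] = (1/10)/(x - 5) - (1/10)/(x + 5). Integrate each term: (1/10) ln|(x - 5)| - (1/10) ln|(x + 5)| + C


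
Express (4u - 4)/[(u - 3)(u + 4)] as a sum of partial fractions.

At u=3: A = (4·3 - 4)/(3 + 4) = 8/7. At u=-4: B = (4·(-4) - 4)/(-4 - 3) = 20/7
Result: (8/7)/(u - 3) + (20/7)/(u + 4)


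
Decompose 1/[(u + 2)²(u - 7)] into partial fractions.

Cover-up at u=7: γ = 1/(7 + 2)² = 1/81. Cover-up at u=-2: β = 1/(-2 - 7) = -1/9. Comparing u² coeff: α = -γ = -1/81
Result: (-1/81)/(u + 2) - (1/9)/(u + 2)² + (1/81)/(u - 7)


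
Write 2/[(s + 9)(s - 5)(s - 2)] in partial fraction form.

Using cover-up method: P = 1/77, Q = 1/21, R = -2/33
Result: (1/77)/(s + 9) + (1/21)/(s - 5) - (2/33)/(s - 2)


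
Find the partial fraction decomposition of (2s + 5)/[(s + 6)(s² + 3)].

At s=-6: A = (2·(-6) + 5)/((-6)² + 3) = -7/39. B = -A = 7/39, C = 2 - (-6)·A = 12/13
Result: (-7/39)/(s + 6) + ((7/39)s + 12/13)/(s² + 3)


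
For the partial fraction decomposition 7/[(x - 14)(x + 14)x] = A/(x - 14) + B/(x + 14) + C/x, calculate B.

Cover-up at x = -14: B = 7/[(-14 - 14)(-14 - 0)] = 7/[(-28)(-14)] = 7/392 = 1/56


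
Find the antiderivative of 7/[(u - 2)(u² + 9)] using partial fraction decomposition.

Cover-up at u=2: P = 7/(2²+9) = 7/13. Coeff matching: Q = -7/13, R = -14/13. Decomposition: (7/13)/(u - 2) - ((7/13)u + 14/13)/(u² + 9). Integrate: linear → ln, quadratic → (1/2)ln + arctan: (7/13) ln|(u - 2)| - (7/26) ln(u² + 9) - (14/39) arctan(u/3) + C


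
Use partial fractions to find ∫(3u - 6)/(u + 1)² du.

Decompose: P = 3, Q = 3·(-1) - 6 = -9, so (3u - 6)/(u + 1)² = 3/(u + 1) - 9/(u + 1)². Integrate: ∫ P/(u + 1) du = 3 ln|(u + 1)|; ∫ Q/(u + 1)² du = 9/(u + 1). Sum: 3 ln|(u + 1)| + 9/(u + 1) + C


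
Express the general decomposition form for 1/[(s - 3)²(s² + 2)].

Repeated linear + quadratic: A/(s - 3) + B/(s - 3)² + (Cs + D)/(s² + 2)


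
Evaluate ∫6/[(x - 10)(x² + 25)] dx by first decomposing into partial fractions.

Cover-up at x=10: α = 6/(10²+25) = 6/125. Coeff matching: β = -6/125, γ = -12/25. Decomposition: (6/125)/(x - 10) - ((6/125)x + 12/25)/(x² + 25). Integrate: linear → ln, quadratic → (1/2)ln + arctan: (6/125) ln|(x - 10)| - (3/125) ln(x² + 25) - (12/125) arctan(x/5) + C


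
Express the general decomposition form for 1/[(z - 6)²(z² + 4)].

Repeated linear + quadratic: A/(z - 6) + B/(z - 6)² + (Cz + D)/(z² + 4)


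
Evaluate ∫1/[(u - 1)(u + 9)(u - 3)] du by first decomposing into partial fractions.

Cover-up: A = -1/20, B = 1/120, C = 1/24. Decomposition: (-1/20)/(u - 1) + (1/120)/(u + 9) + (1/24)/(u - 3). Integrate each term: (-1/20) ln|(u - 1)| + (1/120) ln|(u + 9)| + (1/24) ln|(u - 3)| + C


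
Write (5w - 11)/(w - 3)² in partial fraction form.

(5w - 11) = P(w - 3) + Q. At w = 3: Q = 5·3 - 11 = 4. Coeff of w: P = 5
Result: 5/(w - 3) + 4/(w - 3)²


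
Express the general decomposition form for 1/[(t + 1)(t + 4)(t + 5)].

Three distinct linear factors: A/(t + 1) + B/(t + 4) + C/(t + 5)


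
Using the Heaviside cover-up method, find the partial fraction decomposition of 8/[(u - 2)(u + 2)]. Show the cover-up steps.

Cover (u - 2): set u=2, get α = 8/(2 + 2) = 2. Cover (u + 2): set u=-2, get β = 8/(-2 - 2) = -2.
Result: 2/(u - 2) - 2/(u + 2)


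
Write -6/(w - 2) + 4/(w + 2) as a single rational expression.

Common denominator (w - 2)(w + 2). Numerator: -6(w + 2) + 4(w - 2) = (-6w - 12) + (4w - 8) = -2w - 20
Result: (-2w - 20)/[(w - 2)(w + 2)]


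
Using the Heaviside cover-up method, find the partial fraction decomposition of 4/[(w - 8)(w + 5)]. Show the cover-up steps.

Cover (w - 8): set w=8, get P = 4/(8 + 5) = 4/13. Cover (w + 5): set w=-5, get Q = 4/(-5 - 8) = -4/13.
Result: (4/13)/(w - 8) - (4/13)/(w + 5)


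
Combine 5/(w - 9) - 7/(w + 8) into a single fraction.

Common denominator (w - 9)(w + 8). Numerator: 5(w + 8) - 7(w - 9) = (5w + 40) - (7w - 63) = -2w + 103
Result: (-2w + 103)/[(w - 9)(w + 8)]
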